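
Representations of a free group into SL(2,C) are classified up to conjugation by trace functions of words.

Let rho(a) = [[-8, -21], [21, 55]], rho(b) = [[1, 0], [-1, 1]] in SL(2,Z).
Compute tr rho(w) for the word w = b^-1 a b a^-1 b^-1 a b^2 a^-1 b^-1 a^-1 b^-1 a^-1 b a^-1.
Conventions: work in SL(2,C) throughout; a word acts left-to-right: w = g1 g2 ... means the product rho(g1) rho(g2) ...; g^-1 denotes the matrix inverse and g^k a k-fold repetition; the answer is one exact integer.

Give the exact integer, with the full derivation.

rho(b^-1) = [[1, 0], [1, 1]]
... * rho(a) = [[-8, -21], [21, 55]]  ->  [[-8, -21], [13, 34]]
... * rho(b) = [[1, 0], [-1, 1]]  ->  [[13, -21], [-21, 34]]
... * rho(a^-1) = [[55, 21], [-21, -8]]  ->  [[1156, 441], [-1869, -713]]
... * rho(b^-1) = [[1, 0], [1, 1]]  ->  [[1597, 441], [-2582, -713]]
... * rho(a) = [[-8, -21], [21, 55]]  ->  [[-3515, -9282], [5683, 15007]]
... * rho(b) = [[1, 0], [-1, 1]]  ->  [[5767, -9282], [-9324, 15007]]
... * rho(b) = [[1, 0], [-1, 1]]  ->  [[15049, -9282], [-24331, 15007]]
... * rho(a^-1) = [[55, 21], [-21, -8]]  ->  [[1022617, 390285], [-1653352, -631007]]
... * rho(b^-1) = [[1, 0], [1, 1]]  ->  [[1412902, 390285], [-2284359, -631007]]
... * rho(a^-1) = [[55, 21], [-21, -8]]  ->  [[69513625, 26548662], [-112388598, -42923483]]
... * rho(b^-1) = [[1, 0], [1, 1]]  ->  [[96062287, 26548662], [-155312081, -42923483]]
... * rho(a^-1) = [[55, 21], [-21, -8]]  ->  [[4725903883, 1804918731], [-7640771312, -2918165837]]
... * rho(b) = [[1, 0], [-1, 1]]  ->  [[2920985152, 1804918731], [-4722605475, -2918165837]]
... * rho(a^-1) = [[55, 21], [-21, -8]]  ->  [[122750890009, 46901338344], [-198461818548, -75829388279]]
tr = 122750890009 + -75829388279 = 46921501730

46921501730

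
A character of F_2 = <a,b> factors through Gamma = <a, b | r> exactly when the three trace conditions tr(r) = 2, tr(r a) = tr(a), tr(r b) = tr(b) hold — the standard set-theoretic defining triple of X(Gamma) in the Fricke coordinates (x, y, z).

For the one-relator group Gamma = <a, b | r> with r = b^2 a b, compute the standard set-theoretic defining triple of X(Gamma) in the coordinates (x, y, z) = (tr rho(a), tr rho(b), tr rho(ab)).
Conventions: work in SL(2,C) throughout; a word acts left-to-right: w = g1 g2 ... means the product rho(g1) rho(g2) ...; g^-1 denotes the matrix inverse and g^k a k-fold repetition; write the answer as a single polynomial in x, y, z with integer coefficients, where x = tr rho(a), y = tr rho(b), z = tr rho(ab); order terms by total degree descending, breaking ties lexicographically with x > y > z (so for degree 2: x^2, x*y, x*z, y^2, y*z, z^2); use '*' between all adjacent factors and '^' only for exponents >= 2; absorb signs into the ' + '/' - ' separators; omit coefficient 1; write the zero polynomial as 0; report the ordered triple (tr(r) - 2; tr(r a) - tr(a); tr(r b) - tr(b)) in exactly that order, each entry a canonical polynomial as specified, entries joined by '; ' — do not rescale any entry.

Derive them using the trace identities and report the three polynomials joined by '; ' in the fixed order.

tr(a b^2) = tr(b)*tr(a b) - tr(a)   [square of b] = y*z - x
tr(b^2 a b) = tr(b)*tr(a b^2) - tr(a b)   [square of b] = y^2*z - x*y - z
tr(a b a b) = tr(a b)*tr(a b) - tr(1) = z^2 - 2
tr(a b a) = tr(a)*tr(b a) - tr(b) = x*z - y
tr(b^2 a b a) = tr(b)*tr(a b a b) - tr(a b a) = y*z^2 - x*z - y
tr(b^2 a b^2) = tr(b)*tr(b^2 a b) - tr(b^2 a)  (reduce the b square) = y^3*z - x*y^2 - 2*y*z + x
assemble the triple (tr(r) - 2; tr(r a) - x; tr(r b) - y)

y^2*z - x*y - z - 2; y*z^2 - x*z - x - y; y^3*z - x*y^2 - 2*y*z + x - y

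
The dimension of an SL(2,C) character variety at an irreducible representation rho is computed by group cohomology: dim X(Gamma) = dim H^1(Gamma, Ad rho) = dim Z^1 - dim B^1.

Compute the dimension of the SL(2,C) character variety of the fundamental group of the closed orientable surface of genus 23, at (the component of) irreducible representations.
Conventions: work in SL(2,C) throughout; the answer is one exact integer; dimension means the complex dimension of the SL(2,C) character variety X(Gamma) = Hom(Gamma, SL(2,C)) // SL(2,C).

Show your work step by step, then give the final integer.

132

Gamma = pi_1(Sigma_23) = < a_1, b_1, ..., a_23, b_23 | prod [a_i, b_i] > has 2g = 46 generators and 1 relator.
A cocycle assigns one sl_2 vector per generator subject to the relator condition d_2(z) = 0: dim of the unconstrained space is 3*2g = 138.
At an irreducible rho, H^2 = coker(d_2) vanishes (Poincare duality: H^2 is dual to H^0 = invariants = 0), so d_2 is surjective onto sl_2 and dim Z^1 = 138 - 3 = 135.
Coboundaries contribute dim B^1 = 3 (injective at irreducible rho).
Hence dim X = 135 - 3 = 132.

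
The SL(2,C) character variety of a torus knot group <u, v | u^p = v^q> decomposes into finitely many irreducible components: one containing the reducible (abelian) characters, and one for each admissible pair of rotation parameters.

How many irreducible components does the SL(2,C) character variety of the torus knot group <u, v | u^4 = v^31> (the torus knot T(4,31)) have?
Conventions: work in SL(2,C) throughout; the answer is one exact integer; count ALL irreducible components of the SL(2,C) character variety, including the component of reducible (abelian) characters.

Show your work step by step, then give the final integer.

46

Gamma = < u, v | u^4 = v^31 > (torus knot T(4,31)); the central element u^4 = v^31 acts as +I or -I in any irreducible SL(2,C) representation.
So on each irreducible component the traces are pinned: tr(u) = 2*cos(pi*alpha/4) with 1 <= alpha <= 3, tr(v) = 2*cos(pi*beta/31) with 1 <= beta <= 30.
Consistency of u^4 = (-1)^alpha I with v^31 = (-1)^beta I forces alpha = beta (mod 2).
Enumerate parity-matched pairs: 2*15 odd-odd plus 1*15 even-even gives 45.
components with irreducible characters: 45; plus the single component of reducible (abelian) characters: total 46.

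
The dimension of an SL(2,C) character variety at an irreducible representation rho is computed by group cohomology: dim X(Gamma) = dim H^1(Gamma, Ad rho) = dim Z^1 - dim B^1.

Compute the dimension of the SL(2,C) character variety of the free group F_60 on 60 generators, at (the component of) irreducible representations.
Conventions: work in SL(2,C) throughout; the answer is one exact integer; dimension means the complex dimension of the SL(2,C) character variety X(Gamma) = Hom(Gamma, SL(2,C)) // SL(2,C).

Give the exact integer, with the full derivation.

177

The free group F_60: 60 generators, no relators.
So Z^1 = (sl_2)^60 in full: dim Z^1 = 180.
At an irreducible rho the centralizer of the image in sl_2 is 0, so the coboundary map sl_2 -> Z^1 is injective: dim B^1 = 3.
Therefore dim X = 180 - 3 = 177.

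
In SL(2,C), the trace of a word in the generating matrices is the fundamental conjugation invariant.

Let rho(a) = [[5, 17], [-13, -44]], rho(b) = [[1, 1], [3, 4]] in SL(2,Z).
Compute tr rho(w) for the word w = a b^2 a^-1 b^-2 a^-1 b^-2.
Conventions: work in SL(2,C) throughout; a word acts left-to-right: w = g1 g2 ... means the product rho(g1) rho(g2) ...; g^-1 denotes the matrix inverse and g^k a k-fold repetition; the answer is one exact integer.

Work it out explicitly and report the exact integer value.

104916974

rho(a) = [[5, 17], [-13, -44]]
... * rho(b) = [[1, 1], [3, 4]]  ->  [[56, 73], [-145, -189]]
... * rho(b) = [[1, 1], [3, 4]]  ->  [[275, 348], [-712, -901]]
... * rho(a^-1) = [[-44, -17], [13, 5]]  ->  [[-7576, -2935], [19615, 7599]]
... * rho(b^-1) = [[4, -1], [-3, 1]]  ->  [[-21499, 4641], [55663, -12016]]
... * rho(b^-1) = [[4, -1], [-3, 1]]  ->  [[-99919, 26140], [258700, -67679]]
... * rho(a^-1) = [[-44, -17], [13, 5]]  ->  [[4736256, 1829323], [-12262627, -4736295]]
... * rho(b^-1) = [[4, -1], [-3, 1]]  ->  [[13457055, -2906933], [-34841623, 7526332]]
... * rho(b^-1) = [[4, -1], [-3, 1]]  ->  [[62549019, -16363988], [-161945488, 42367955]]
tr = 62549019 + 42367955 = 104916974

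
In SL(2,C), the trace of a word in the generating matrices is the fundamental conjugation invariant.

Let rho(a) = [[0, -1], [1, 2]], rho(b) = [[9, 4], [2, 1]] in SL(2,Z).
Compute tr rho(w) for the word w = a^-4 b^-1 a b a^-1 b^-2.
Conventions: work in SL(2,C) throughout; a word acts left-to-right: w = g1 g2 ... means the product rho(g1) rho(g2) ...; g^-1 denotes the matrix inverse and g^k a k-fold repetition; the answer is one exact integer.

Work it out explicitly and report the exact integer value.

-5362

rho(a^-1) = [[2, 1], [-1, 0]]
... * rho(a^-1) = [[2, 1], [-1, 0]]  ->  [[3, 2], [-2, -1]]
... * rho(a^-1) = [[2, 1], [-1, 0]]  ->  [[4, 3], [-3, -2]]
... * rho(a^-1) = [[2, 1], [-1, 0]]  ->  [[5, 4], [-4, -3]]
... * rho(b^-1) = [[1, -4], [-2, 9]]  ->  [[-3, 16], [2, -11]]
... * rho(a) = [[0, -1], [1, 2]]  ->  [[16, 35], [-11, -24]]
... * rho(b) = [[9, 4], [2, 1]]  ->  [[214, 99], [-147, -68]]
... * rho(a^-1) = [[2, 1], [-1, 0]]  ->  [[329, 214], [-226, -147]]
... * rho(b^-1) = [[1, -4], [-2, 9]]  ->  [[-99, 610], [68, -419]]
... * rho(b^-1) = [[1, -4], [-2, 9]]  ->  [[-1319, 5886], [906, -4043]]
tr = -1319 + -4043 = -5362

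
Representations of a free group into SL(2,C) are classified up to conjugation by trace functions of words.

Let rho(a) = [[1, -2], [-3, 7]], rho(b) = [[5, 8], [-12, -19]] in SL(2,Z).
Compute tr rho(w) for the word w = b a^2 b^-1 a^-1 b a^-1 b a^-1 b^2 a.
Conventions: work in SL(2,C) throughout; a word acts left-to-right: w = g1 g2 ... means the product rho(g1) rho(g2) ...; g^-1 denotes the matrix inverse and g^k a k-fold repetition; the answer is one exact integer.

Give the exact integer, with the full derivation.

rho(b) = [[5, 8], [-12, -19]]
... * rho(a) = [[1, -2], [-3, 7]]  ->  [[-19, 46], [45, -109]]
... * rho(a) = [[1, -2], [-3, 7]]  ->  [[-157, 360], [372, -853]]
... * rho(b^-1) = [[-19, -8], [12, 5]]  ->  [[7303, 3056], [-17304, -7241]]
... * rho(a^-1) = [[7, 2], [3, 1]]  ->  [[60289, 17662], [-142851, -41849]]
... * rho(b) = [[5, 8], [-12, -19]]  ->  [[89501, 146734], [-212067, -347677]]
... * rho(a^-1) = [[7, 2], [3, 1]]  ->  [[1066709, 325736], [-2527500, -771811]]
... * rho(b) = [[5, 8], [-12, -19]]  ->  [[1424713, 2344688], [-3375768, -5555591]]
... * rho(a^-1) = [[7, 2], [3, 1]]  ->  [[17007055, 5194114], [-40297149, -12307127]]
... * rho(b) = [[5, 8], [-12, -19]]  ->  [[22705907, 37368274], [-53800221, -88541779]]
... * rho(b) = [[5, 8], [-12, -19]]  ->  [[-334889753, -528349950], [793500243, 1251892033]]
... * rho(a) = [[1, -2], [-3, 7]]  ->  [[1250160097, -3028670144], [-2962175856, 7176243745]]
tr = 1250160097 + 7176243745 = 8426403842

8426403842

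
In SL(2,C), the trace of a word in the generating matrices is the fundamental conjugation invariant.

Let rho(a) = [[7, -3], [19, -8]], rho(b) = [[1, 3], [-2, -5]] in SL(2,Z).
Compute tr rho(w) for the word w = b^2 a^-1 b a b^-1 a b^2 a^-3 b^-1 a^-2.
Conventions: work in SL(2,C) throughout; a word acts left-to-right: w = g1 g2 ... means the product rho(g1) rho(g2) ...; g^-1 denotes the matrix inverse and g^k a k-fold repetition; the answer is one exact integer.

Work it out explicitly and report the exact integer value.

-544477006

rho(b) = [[1, 3], [-2, -5]]
... * rho(b) = [[1, 3], [-2, -5]]  ->  [[-5, -12], [8, 19]]
... * rho(a^-1) = [[-8, 3], [-19, 7]]  ->  [[268, -99], [-425, 157]]
... * rho(b) = [[1, 3], [-2, -5]]  ->  [[466, 1299], [-739, -2060]]
... * rho(a) = [[7, -3], [19, -8]]  ->  [[27943, -11790], [-44313, 18697]]
... * rho(b^-1) = [[-5, -3], [2, 1]]  ->  [[-163295, -95619], [258959, 151636]]
... * rho(a) = [[7, -3], [19, -8]]  ->  [[-2959826, 1254837], [4693797, -1989965]]
... * rho(b) = [[1, 3], [-2, -5]]  ->  [[-5469500, -15153663], [8673727, 24031216]]
... * rho(b) = [[1, 3], [-2, -5]]  ->  [[24837826, 59359815], [-39388705, -94134899]]
... * rho(a^-1) = [[-8, 3], [-19, 7]]  ->  [[-1326539093, 490032183], [2103672721, -777110408]]
... * rho(a^-1) = [[-8, 3], [-19, 7]]  ->  [[1301701267, -549391998], [-2064284016, 871245307]]
... * rho(a^-1) = [[-8, 3], [-19, 7]]  ->  [[24837826, 59359815], [-39388705, -94134899]]
... * rho(b^-1) = [[-5, -3], [2, 1]]  ->  [[-5469500, -15153663], [8673727, 24031216]]
... * rho(a^-1) = [[-8, 3], [-19, 7]]  ->  [[331675597, -122484141], [-525982920, 194239693]]
... * rho(a^-1) = [[-8, 3], [-19, 7]]  ->  [[-326206097, 137637804], [517309193, -218270909]]
tr = -326206097 + -218270909 = -544477006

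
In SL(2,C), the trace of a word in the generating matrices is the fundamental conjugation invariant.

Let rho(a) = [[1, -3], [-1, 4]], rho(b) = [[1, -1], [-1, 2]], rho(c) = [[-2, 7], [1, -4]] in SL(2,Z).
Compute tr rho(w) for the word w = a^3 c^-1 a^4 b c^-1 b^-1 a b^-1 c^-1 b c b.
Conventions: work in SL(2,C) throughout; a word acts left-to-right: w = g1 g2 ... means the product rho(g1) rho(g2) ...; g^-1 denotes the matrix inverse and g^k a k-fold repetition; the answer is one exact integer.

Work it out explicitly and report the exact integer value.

-7460530

rho(a) = [[1, -3], [-1, 4]]
... * rho(a) = [[1, -3], [-1, 4]]  ->  [[4, -15], [-5, 19]]
... * rho(a) = [[1, -3], [-1, 4]]  ->  [[19, -72], [-24, 91]]
... * rho(c^-1) = [[-4, -7], [-1, -2]]  ->  [[-4, 11], [5, -14]]
... * rho(a) = [[1, -3], [-1, 4]]  ->  [[-15, 56], [19, -71]]
... * rho(a) = [[1, -3], [-1, 4]]  ->  [[-71, 269], [90, -341]]
... * rho(a) = [[1, -3], [-1, 4]]  ->  [[-340, 1289], [431, -1634]]
... * rho(a) = [[1, -3], [-1, 4]]  ->  [[-1629, 6176], [2065, -7829]]
... * rho(b) = [[1, -1], [-1, 2]]  ->  [[-7805, 13981], [9894, -17723]]
... * rho(c^-1) = [[-4, -7], [-1, -2]]  ->  [[17239, 26673], [-21853, -33812]]
... * rho(b^-1) = [[2, 1], [1, 1]]  ->  [[61151, 43912], [-77518, -55665]]
... * rho(a) = [[1, -3], [-1, 4]]  ->  [[17239, -7805], [-21853, 9894]]
... * rho(b^-1) = [[2, 1], [1, 1]]  ->  [[26673, 9434], [-33812, -11959]]
... * rho(c^-1) = [[-4, -7], [-1, -2]]  ->  [[-116126, -205579], [147207, 260602]]
... * rho(b) = [[1, -1], [-1, 2]]  ->  [[89453, -295032], [-113395, 373997]]
... * rho(c) = [[-2, 7], [1, -4]]  ->  [[-473938, 1806299], [600787, -2289753]]
... * rho(b) = [[1, -1], [-1, 2]]  ->  [[-2280237, 4086536], [2890540, -5180293]]
tr = -2280237 + -5180293 = -7460530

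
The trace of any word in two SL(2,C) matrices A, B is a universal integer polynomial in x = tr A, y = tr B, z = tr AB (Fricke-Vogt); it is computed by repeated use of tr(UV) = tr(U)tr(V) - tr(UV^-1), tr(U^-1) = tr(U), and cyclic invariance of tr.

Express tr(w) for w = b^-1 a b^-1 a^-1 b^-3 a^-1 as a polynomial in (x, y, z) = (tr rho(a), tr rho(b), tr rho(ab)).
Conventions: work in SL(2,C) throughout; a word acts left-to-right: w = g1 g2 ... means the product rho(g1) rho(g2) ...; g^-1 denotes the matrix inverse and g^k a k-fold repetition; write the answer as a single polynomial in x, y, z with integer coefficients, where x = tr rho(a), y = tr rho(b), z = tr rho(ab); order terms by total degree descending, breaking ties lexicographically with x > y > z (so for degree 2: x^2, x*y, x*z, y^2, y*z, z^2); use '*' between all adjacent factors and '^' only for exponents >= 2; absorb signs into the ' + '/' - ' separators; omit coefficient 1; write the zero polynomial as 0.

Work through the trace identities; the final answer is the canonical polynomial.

x*y^3*z^2 - 2*x^2*y^2*z - y^2*z^3 + x^3*y + x^2*z + 2*y^2*z + z^3 - 2*x*y - 3*z

use: tr(b^-1) = tr(b) = y
tr(b^-2) = tr(b^-1) * tr(b) - tr(1)   [inverse elimination on b] = y^2 - 2
tr(a b^-1) = tr(a) * tr(b) - tr(a b)   [inverse elimination on b] = x*y - z
use: tr(b^-2 a) = tr(a b^-1) * tr(b) - tr(a)   [inverse elimination on b] = x*y^2 - y*z - x
apply: tr(b^-2 a^-1) = tr(b^-2) * tr(a) - tr(b^-2 a)   [inverse elimination on a] = y*z - x
tr(b^-3 a^-1) = tr(b^-2 a^-1) * tr(b) - tr(b^-2 a^-1 b)   [inverse elimination on b] = y^2*z - x*y - z
tr(b^-3 a^-1 b^-1) = tr(b^-3 a^-1) * tr(b) - tr(b^-3 a^-1 b)   [inverse elimination on b] = y^3*z - x*y^2 - 2*y*z + x
apply: tr(b a b a) = tr(a b) * tr(a b) - tr(1)   [split at a repeated a] = z^2 - 2
apply: tr(a^-1 b a b) = tr(b a b) * tr(a) - tr(b a b a)   [inverse elimination on a] = x*y*z - x^2 - z^2 + 2
tr(a^-1 b a b a^-1) = tr(a^-1 b a b) * tr(a) - tr(a^-1 b a b a)   [inverse elimination on a] = x^2*y*z - x^3 - x*z^2 - y*z + 3*x
use: tr(a b a) = tr(a) * tr(b a) - tr(b)   [square of a] = x*z - y
tr(b a b^2 a) = tr(b) * tr(a b a b) - tr(a b a)   [square of b] = y*z^2 - x*z - y
tr(b a^-1 b a b) = tr(b a b^2) * tr(a) - tr(b a b^2 a)   [inverse elimination on a] = x*y^2*z - x^2*y - y*z^2 + y
use: tr(b a b a b a) = tr(a b a b) * tr(a b) - tr(b a)   [split at a repeated a] = z^3 - 3*z
apply: tr(b a^-1 b a b a) = tr(b a b a b) * tr(a) - tr(b a b a b a)   [inverse elimination on a] = x*y*z^2 - x^2*z - z^3 - x*y + 3*z
tr(a^-1 b a b a^-1 b) = tr(b a^-1 b a b) * tr(a) - tr(b a^-1 b a b a)   [inverse elimination on a] = x^2*y^2*z - x^3*y - 2*x*y*z^2 + x^2*z + z^3 + 2*x*y - 3*z
use: tr(a^-1 b a b a^-1 b^-1) = tr(a^-1 b a b a^-1) * tr(b) - tr(a^-1 b a b a^-1 b)   [inverse elimination on b] = x*y*z^2 - x^2*z - y^2*z - z^3 + x*y + 3*z
tr(b^-1 a^-1 b a b a^-1 b^-1) = tr(a^-1 b a b a^-1 b^-1) * tr(b) - tr(a^-1 b a b a^-1)   [inverse elimination on b] = x*y^2*z^2 - 2*x^2*y*z - y^3*z - y*z^3 + x^3 + x*y^2 + x*z^2 + 4*y*z - 3*x
use: tr(a b a^-1 b^-3 a^-1 b) = tr(b^-1 a^-1 b a b a^-1 b^-1) * tr(b) - tr(b^-1 a^-1 b a b a^-1)   [inverse elimination on b] = x*y^3*z^2 - 2*x^2*y^2*z - y^4*z - y^2*z^3 + x^3*y + x*y^3 + x^2*z + 5*y^2*z + z^3 - 4*x*y - 3*z
tr(a^-1 b^-3 a^-1 b^-1 a b) = tr(a b a^-1 b^-3 a^-1) * tr(b) - tr(a b a^-1 b^-3 a^-1 b)   [inverse elimination on b] = -x*y^3*z^2 + 2*x^2*y^2*z + y^4*z + y^2*z^3 - x^3*y - x*y^3 - x^2*z - 4*y^2*z - z^3 + 3*x*y + 3*z
use: tr(b^-1 a b^-1 a^-1 b^-3 a^-1) = tr(a^-1 b^-3 a^-1 b^-1 a) * tr(b) - tr(a^-1 b^-3 a^-1 b^-1 a b)   [inverse elimination on b] = x*y^3*z^2 - 2*x^2*y^2*z - y^2*z^3 + x^3*y + x^2*z + 2*y^2*z + z^3 - 2*x*y - 3*z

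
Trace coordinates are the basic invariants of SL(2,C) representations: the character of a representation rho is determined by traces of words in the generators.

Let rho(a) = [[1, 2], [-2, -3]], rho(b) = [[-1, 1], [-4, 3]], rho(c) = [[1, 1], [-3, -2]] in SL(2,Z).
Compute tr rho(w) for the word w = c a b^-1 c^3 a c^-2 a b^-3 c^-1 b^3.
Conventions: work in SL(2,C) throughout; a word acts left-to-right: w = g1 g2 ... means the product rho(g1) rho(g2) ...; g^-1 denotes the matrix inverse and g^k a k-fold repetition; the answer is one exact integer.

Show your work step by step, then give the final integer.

rho(c) = [[1, 1], [-3, -2]]
... * rho(a) = [[1, 2], [-2, -3]]  ->  [[-1, -1], [1, 0]]
... * rho(b^-1) = [[3, -1], [4, -1]]  ->  [[-7, 2], [3, -1]]
... * rho(c) = [[1, 1], [-3, -2]]  ->  [[-13, -11], [6, 5]]
... * rho(c) = [[1, 1], [-3, -2]]  ->  [[20, 9], [-9, -4]]
... * rho(c) = [[1, 1], [-3, -2]]  ->  [[-7, 2], [3, -1]]
... * rho(a) = [[1, 2], [-2, -3]]  ->  [[-11, -20], [5, 9]]
... * rho(c^-1) = [[-2, -1], [3, 1]]  ->  [[-38, -9], [17, 4]]
... * rho(c^-1) = [[-2, -1], [3, 1]]  ->  [[49, 29], [-22, -13]]
... * rho(a) = [[1, 2], [-2, -3]]  ->  [[-9, 11], [4, -5]]
... * rho(b^-1) = [[3, -1], [4, -1]]  ->  [[17, -2], [-8, 1]]
... * rho(b^-1) = [[3, -1], [4, -1]]  ->  [[43, -15], [-20, 7]]
... * rho(b^-1) = [[3, -1], [4, -1]]  ->  [[69, -28], [-32, 13]]
... * rho(c^-1) = [[-2, -1], [3, 1]]  ->  [[-222, -97], [103, 45]]
... * rho(b) = [[-1, 1], [-4, 3]]  ->  [[610, -513], [-283, 238]]
... * rho(b) = [[-1, 1], [-4, 3]]  ->  [[1442, -929], [-669, 431]]
... * rho(b) = [[-1, 1], [-4, 3]]  ->  [[2274, -1345], [-1055, 624]]
tr = 2274 + 624 = 2898

2898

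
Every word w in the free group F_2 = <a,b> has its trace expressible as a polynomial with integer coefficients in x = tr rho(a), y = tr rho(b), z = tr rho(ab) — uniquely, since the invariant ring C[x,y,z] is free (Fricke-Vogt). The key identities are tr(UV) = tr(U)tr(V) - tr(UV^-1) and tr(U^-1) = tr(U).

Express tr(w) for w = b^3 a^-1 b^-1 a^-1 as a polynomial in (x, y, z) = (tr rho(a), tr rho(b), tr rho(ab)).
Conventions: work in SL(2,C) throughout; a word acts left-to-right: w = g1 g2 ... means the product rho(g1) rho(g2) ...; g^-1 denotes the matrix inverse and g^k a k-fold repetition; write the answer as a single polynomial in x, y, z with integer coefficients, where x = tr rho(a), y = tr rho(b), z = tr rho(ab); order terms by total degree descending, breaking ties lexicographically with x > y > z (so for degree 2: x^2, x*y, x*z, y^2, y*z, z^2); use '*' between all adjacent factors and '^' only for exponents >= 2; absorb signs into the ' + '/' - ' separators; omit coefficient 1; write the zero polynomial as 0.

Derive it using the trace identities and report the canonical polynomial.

use: tr(b^2) = tr(b) * tr(b) - tr(1) = y^2 - 2
tr(b^2 a) = tr(b) * tr(a b) - tr(a) = y*z - x
tr(b^2 a^-1) = tr(b^2) * tr(a) - tr(b^2 a) = x*y^2 - y*z - x
tr(b^3 a) = tr(b) * tr(a b^2) - tr(a b) = y^2*z - x*y - z
apply: tr(b^3) = tr(b) * tr(b^2) - tr(b) = y^3 - 3*y
apply: tr(a b^3 a) = tr(a) * tr(b^3 a) - tr(b^3) = x*y^2*z - x^2*y - y^3 - x*z + 3*y
tr(a b a b) = tr(b a) * tr(b a) - tr(1) = z^2 - 2
apply: tr(a b a) = tr(a) * tr(b a) - tr(b) = x*z - y
apply: tr(a b a b^2) = tr(b) * tr(a b a b) - tr(a b a) = y*z^2 - x*z - y
apply: tr(a b^3 a b) = tr(b) * tr(a b a b^2) - tr(a b a b) = y^2*z^2 - x*y*z - y^2 - z^2 + 2
use: tr(b^-1 a b^3 a) = tr(a b^3 a) * tr(b) - tr(a b^3 a b) = x*y^3*z - x^2*y^2 - y^4 - y^2*z^2 + 4*y^2 + z^2 - 2
tr(b^3 a^-1 b^-1 a) = tr(b^-1 a b^3) * tr(a) - tr(b^-1 a b^3 a) = -x*y^3*z + x^2*y^2 + y^4 + y^2*z^2 + x*y*z - x^2 - 4*y^2 - z^2 + 2
use: tr(b^3 a^-1 b^-1 a^-1) = tr(b^3 a^-1 b^-1) * tr(a) - tr(b^3 a^-1 b^-1 a) = x*y^3*z - y^4 - y^2*z^2 - 2*x*y*z + 4*y^2 + z^2 - 2

x*y^3*z - y^4 - y^2*z^2 - 2*x*y*z + 4*y^2 + z^2 - 2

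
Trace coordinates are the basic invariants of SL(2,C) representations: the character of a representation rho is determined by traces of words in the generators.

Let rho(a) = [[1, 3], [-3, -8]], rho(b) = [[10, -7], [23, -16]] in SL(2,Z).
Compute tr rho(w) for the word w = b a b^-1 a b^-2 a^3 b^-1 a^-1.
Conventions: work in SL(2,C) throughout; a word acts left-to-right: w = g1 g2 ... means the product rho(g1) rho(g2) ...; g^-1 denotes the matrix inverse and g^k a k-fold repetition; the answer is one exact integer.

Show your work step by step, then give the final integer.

-427947127866

rho(b) = [[10, -7], [23, -16]]
... * rho(a) = [[1, 3], [-3, -8]]  ->  [[31, 86], [71, 197]]
... * rho(b^-1) = [[-16, 7], [-23, 10]]  ->  [[-2474, 1077], [-5667, 2467]]
... * rho(a) = [[1, 3], [-3, -8]]  ->  [[-5705, -16038], [-13068, -36737]]
... * rho(b^-1) = [[-16, 7], [-23, 10]]  ->  [[460154, -200315], [1054039, -458846]]
... * rho(b^-1) = [[-16, 7], [-23, 10]]  ->  [[-2755219, 1217928], [-6311166, 2789813]]
... * rho(a) = [[1, 3], [-3, -8]]  ->  [[-6409003, -18009081], [-14680605, -41252002]]
... * rho(a) = [[1, 3], [-3, -8]]  ->  [[47618240, 124845639], [109075401, 285974201]]
... * rho(a) = [[1, 3], [-3, -8]]  ->  [[-326918677, -855910392], [-748847202, -1960567405]]
... * rho(b^-1) = [[-16, 7], [-23, 10]]  ->  [[24916637848, -10847534659], [57074605547, -24847604464]]
... * rho(a^-1) = [[-8, -3], [3, 1]]  ->  [[-231875706761, -85597448203], [-531139657768, -196071421105]]
tr = -231875706761 + -196071421105 = -427947127866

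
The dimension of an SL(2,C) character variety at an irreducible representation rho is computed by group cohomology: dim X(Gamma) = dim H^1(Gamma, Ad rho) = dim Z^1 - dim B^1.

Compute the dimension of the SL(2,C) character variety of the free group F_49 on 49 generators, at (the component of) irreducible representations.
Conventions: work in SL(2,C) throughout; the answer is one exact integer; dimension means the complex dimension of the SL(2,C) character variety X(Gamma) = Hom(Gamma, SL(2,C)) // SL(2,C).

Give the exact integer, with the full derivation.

144

The free group F_49: 49 generators, no relators.
So Z^1 = (sl_2)^49 in full: dim Z^1 = 147.
dim B^1 = 3: the coboundary map is injective because an irreducible image has centralizer 0 in sl_2.
Therefore dim X = 147 - 3 = 144.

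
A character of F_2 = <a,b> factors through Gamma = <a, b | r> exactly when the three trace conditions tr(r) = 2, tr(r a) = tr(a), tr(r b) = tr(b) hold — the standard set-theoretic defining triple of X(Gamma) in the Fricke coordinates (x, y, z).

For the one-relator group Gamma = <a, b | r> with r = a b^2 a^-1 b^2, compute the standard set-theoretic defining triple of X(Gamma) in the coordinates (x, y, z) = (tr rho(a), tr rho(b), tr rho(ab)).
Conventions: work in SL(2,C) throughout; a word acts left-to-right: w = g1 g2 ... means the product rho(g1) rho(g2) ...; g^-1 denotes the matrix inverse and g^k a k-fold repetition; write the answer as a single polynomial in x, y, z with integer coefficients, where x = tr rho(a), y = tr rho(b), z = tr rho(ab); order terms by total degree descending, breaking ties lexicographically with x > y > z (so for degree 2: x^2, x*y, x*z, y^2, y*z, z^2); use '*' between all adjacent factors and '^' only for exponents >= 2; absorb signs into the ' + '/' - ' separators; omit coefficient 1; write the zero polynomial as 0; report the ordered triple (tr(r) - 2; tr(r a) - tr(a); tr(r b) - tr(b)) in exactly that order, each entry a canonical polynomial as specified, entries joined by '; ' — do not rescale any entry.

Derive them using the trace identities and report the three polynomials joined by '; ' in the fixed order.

x*y^3*z - x^2*y^2 - y^2*z^2; x^2*y^3*z - x^3*y^2 - x*y^4 - x*y^2*z^2 + y^3*z + 3*x*y^2 - 2*y*z; x*y^4*z - x^2*y^3 - y^3*z^2 - x*y^2*z + x^2*y + y*z^2

trace(a b^2) = trace(b) trace(a b) - trace(a) = y*z - x
use: trace(b^2 a b) = trace(b) trace(a b^2) - trace(a b) = y^2*z - x*y - z
apply: trace(b^2 a b^2) = trace(b) trace(b^2 a b) - trace(b^2 a) = y^3*z - x*y^2 - 2*y*z + x
use: trace(a b a b) = trace(a b) trace(a b) - trace(1) = z^2 - 2
trace(a b a) = trace(a) trace(b a) - trace(b) = x*z - y
use: trace(a b^2 a b) = trace(b) trace(a b a b) - trace(a b a) = y*z^2 - x*z - y
trace(b^2) = trace(b) trace(b) - trace(1) = y^2 - 2
use: trace(a b^2 a) = trace(a) trace(b^2 a) - trace(b^2) = x*y*z - x^2 - y^2 + 2
use: trace(b^2 a b^2 a) = trace(b) trace(a b^2 a b) - trace(a b^2 a) = y^2*z^2 - 2*x*y*z + x^2 - 2
apply: trace(a b^2 a^-1 b^2) = trace(b^2 a b^2) trace(a) - trace(b^2 a b^2 a) = x*y^3*z - x^2*y^2 - y^2*z^2 + 2
use: trace(b a^2 b^2) = trace(b) trace(a^2 b^2) - trace(a^2 b)   [square of b] = x*y^2*z - x^2*y - y^3 - x*z + 3*y
apply: trace(b^2 a^2 b^2) = trace(b) trace(b a^2 b^2) - trace(b a^2 b)   [square of b] = x*y^3*z - x^2*y^2 - y^4 - 2*x*y*z + x^2 + 4*y^2 - 2
trace(b^2 a^2 b^2 a) = trace(a) trace(b^2 a b^2 a) - trace(b^2 a b^2)   [square of a] = x*y^2*z^2 - 2*x^2*y*z - y^3*z + x^3 + x*y^2 + 2*y*z - 3*x
trace(a b^2 a^-1 b^2 a) = trace(b^2 a^2 b^2) trace(a) - trace(b^2 a^2 b^2 a)   [inverse elimination on a] = x^2*y^3*z - x^3*y^2 - x*y^4 - x*y^2*z^2 + y^3*z + 3*x*y^2 - 2*y*z + x
use: trace(b^3 a b^2) = trace(b) trace(b a b^3) - trace(b a b^2) = y^4*z - x*y^3 - 3*y^2*z + 2*x*y + z
use: trace(b^3 a b^2 a) = trace(b) trace(a b^2 a b^2) - trace(a b^2 a b) = y^3*z^2 - 2*x*y^2*z + x^2*y - y*z^2 + x*z - y
trace(a b^2 a^-1 b^3) = trace(b^3 a b^2) trace(a) - trace(b^3 a b^2 a) = x*y^4*z - x^2*y^3 - y^3*z^2 - x*y^2*z + x^2*y + y*z^2 + y
assemble the triple (trace(r) - 2; trace(r a) - x; trace(r b) - y)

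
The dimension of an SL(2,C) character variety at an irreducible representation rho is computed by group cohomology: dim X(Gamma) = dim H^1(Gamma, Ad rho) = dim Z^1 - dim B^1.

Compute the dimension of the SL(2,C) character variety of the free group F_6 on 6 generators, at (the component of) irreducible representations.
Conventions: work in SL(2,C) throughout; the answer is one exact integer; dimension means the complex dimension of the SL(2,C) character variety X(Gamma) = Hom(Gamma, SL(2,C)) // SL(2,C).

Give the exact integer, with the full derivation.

Here Gamma is free of rank 6 — no relator constrains a cocycle.
So Z^1 = (sl_2)^6 in full: dim Z^1 = 18.
At an irreducible rho the centralizer of the image in sl_2 is 0, so the coboundary map sl_2 -> Z^1 is injective: dim B^1 = 3.
dim H^1 = 18 - 3 = 15, which is dim X.

15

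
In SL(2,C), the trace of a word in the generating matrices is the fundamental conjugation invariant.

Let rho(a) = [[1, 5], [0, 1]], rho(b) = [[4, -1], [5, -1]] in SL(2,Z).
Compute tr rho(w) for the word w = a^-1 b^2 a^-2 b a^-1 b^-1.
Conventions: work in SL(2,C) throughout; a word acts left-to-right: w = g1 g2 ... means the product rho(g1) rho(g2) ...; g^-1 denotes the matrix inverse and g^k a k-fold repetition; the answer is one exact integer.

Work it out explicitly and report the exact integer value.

89707

rho(a^-1) = [[1, -5], [0, 1]]
... * rho(b) = [[4, -1], [5, -1]]  ->  [[-21, 4], [5, -1]]
... * rho(b) = [[4, -1], [5, -1]]  ->  [[-64, 17], [15, -4]]
... * rho(a^-1) = [[1, -5], [0, 1]]  ->  [[-64, 337], [15, -79]]
... * rho(a^-1) = [[1, -5], [0, 1]]  ->  [[-64, 657], [15, -154]]
... * rho(b) = [[4, -1], [5, -1]]  ->  [[3029, -593], [-710, 139]]
... * rho(a^-1) = [[1, -5], [0, 1]]  ->  [[3029, -15738], [-710, 3689]]
... * rho(b^-1) = [[-1, 1], [-5, 4]]  ->  [[75661, -59923], [-17735, 14046]]
tr = 75661 + 14046 = 89707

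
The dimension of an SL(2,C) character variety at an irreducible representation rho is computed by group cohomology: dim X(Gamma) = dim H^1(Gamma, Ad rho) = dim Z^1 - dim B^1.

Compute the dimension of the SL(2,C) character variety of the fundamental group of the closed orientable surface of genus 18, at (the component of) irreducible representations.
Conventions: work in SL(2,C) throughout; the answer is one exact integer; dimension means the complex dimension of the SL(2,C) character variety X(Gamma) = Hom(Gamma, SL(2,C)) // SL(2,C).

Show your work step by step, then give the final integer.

102

pi_1 of the closed genus-18 surface has 36 generators bound by the single product-of-commutators relator.
Before the relator condition, cocycle space has dim 3*36 = 108.
d_2 is surjective at irreducible rho (its cokernel H^2 is dual to H^0 = 0), so dim Z^1 = 108 - 3 = 105.
dim B^1 = 3 (coboundaries, injective at irreducible rho).
dim X = dim H^1 = 105 - 3 = 102.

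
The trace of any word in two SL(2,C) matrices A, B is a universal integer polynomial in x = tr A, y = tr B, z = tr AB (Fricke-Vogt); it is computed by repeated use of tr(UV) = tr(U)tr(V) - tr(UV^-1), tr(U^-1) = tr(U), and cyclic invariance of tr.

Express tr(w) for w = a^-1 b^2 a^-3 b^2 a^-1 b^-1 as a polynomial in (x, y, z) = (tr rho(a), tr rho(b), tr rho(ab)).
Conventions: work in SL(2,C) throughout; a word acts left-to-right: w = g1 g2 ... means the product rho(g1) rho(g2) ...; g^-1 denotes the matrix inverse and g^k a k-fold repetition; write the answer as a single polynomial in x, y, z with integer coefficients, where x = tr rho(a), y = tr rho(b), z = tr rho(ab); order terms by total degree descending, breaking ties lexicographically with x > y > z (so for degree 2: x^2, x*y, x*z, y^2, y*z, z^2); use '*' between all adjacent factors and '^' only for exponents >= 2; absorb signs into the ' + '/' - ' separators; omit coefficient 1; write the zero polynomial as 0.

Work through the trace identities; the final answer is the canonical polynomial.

x^4*y^4*z - x^3*y^5 - 2*x^3*y^3*z^2 - 2*x^4*y^2*z - x^2*y^4*z + x^2*y^2*z^3 + 4*x^3*y^3 + 2*x^3*y*z^2 + 2*x*y^5 + 3*x*y^3*z^2 + x^4*z + 2*x^2*y^2*z - y^4*z - y^2*z^3 - 3*x^3*y - 9*x*y^3 - 4*x*y*z^2 - 3*x^2*z + 3*y^2*z + 8*x*y + z

apply: tr(b^2) = tr(b)*tr(b) - tr(1)  (reduce the b square) = y^2 - 2
tr(b^3) = tr(b)*tr(b^2) - tr(b)  (reduce the b square) = y^3 - 3*y
use: tr(b a b) = tr(b)*tr(a b) - tr(a)  (reduce the b square) = y*z - x
tr(b^3 a) = tr(b)*tr(b a b) - tr(b a)  (reduce the b square) = y^2*z - x*y - z
use: tr(b^3 a^-1) = tr(b^3)*tr(a) - tr(b^3 a)  (eliminate a^-1) = x*y^3 - y^2*z - 2*x*y + z
tr(b a^-2 b^2) = tr(b^3 a^-1)*tr(a) - tr(b^3)  (eliminate a^-1) = x^2*y^3 - x*y^2*z - 2*x^2*y - y^3 + x*z + 3*y
use: tr(a b a b) = tr(b a)*tr(b a) - tr(1)  (split on b) = z^2 - 2
tr(a b a) = tr(a)*tr(b a) - tr(b)  (reduce the a square) = x*z - y
use: tr(b^2 a b a) = tr(b)*tr(a b a b) - tr(a b a)  (reduce the b square) = y*z^2 - x*z - y
tr(a^-1 b^2 a b) = tr(b^2 a b)*tr(a) - tr(b^2 a b a)  (eliminate a^-1) = x*y^2*z - x^2*y - y*z^2 + y
tr(b a^-2 b^2 a) = tr(a^-1 b^2 a b)*tr(a) - tr(a^-1 b^2 a b a)  (eliminate a^-1) = x^2*y^2*z - x^3*y - x*y*z^2 - y^2*z + 2*x*y + z
apply: tr(a^-2 b^2 a^-1 b) = tr(b a^-2 b^2)*tr(a) - tr(b a^-2 b^2 a)  (eliminate a^-1) = x^3*y^3 - 2*x^2*y^2*z - x^3*y - x*y^3 + x*y*z^2 + x^2*z + y^2*z + x*y - z
apply: tr(b^2 a^-1 b a) = tr(b a b^2)*tr(a) - tr(b a b^2 a)  (eliminate a^-1) = x*y^2*z - x^2*y - y*z^2 + y
tr(a^-1 b^2 a^-1 b) = tr(b^2 a^-1 b)*tr(a) - tr(b^2 a^-1 b a)  (eliminate a^-1) = x^2*y^3 - 2*x*y^2*z - x^2*y + y*z^2 + x*z - y
apply: tr(b a^-3 b^2 a^-1) = tr(a^-2 b^2 a^-1 b)*tr(a) - tr(a^-2 b^2 a^-1 b a)  (eliminate a^-1) = x^4*y^3 - 2*x^3*y^2*z - x^4*y - 2*x^2*y^3 + x^2*y*z^2 + x^3*z + 3*x*y^2*z + 2*x^2*y - y*z^2 - 2*x*z + y
tr(b a b^2 a^-2) = tr(b a b^2 a^-1)*tr(a) - tr(b a b^2)  (eliminate a^-1) = x^2*y^2*z - x^3*y - x*y*z^2 - y^2*z + 2*x*y + z
tr(a b^2 a^-3 b) = tr(b a b^2 a^-2)*tr(a) - tr(b a b^2 a^-1)  (eliminate a^-1) = x^3*y^2*z - x^4*y - x^2*y*z^2 - 2*x*y^2*z + 3*x^2*y + y*z^2 + x*z - y
tr(a^2 b^3) = tr(a)*tr(b^3 a) - tr(b^3)  (reduce the a square) = x*y^2*z - x^2*y - y^3 - x*z + 3*y
use: tr(a^2 b^2) = tr(a)*tr(b^2 a) - tr(b^2)  (reduce the a square) = x*y*z - x^2 - y^2 + 2
tr(a b^4 a) = tr(b)*tr(a^2 b^3) - tr(a^2 b^2)  (reduce the b square) = x*y^3*z - x^2*y^2 - y^4 - 2*x*y*z + x^2 + 4*y^2 - 2
tr(b^2 a b a b) = tr(b)*tr(b a b a b) - tr(b a b a)  (reduce the b square) = y^2*z^2 - x*y*z - y^2 - z^2 + 2
tr(a b^4 a b) = tr(b)*tr(b^2 a b a b) - tr(b^2 a b a)  (reduce the b square) = y^3*z^2 - x*y^2*z - y^3 - 2*y*z^2 + x*z + 3*y
use: tr(b^2 a b^-1 a b^2) = tr(a b^4 a)*tr(b) - tr(a b^4 a b)  (eliminate b^-1) = x*y^4*z - x^2*y^3 - y^5 - y^3*z^2 - x*y^2*z + x^2*y + 5*y^3 + 2*y*z^2 - x*z - 5*y
tr(b^2 a b^2 a) = tr(b)*tr(a b^2 a b) - tr(a b^2 a)  (reduce the b square) = y^2*z^2 - 2*x*y*z + x^2 - 2
apply: tr(b^2 a b^2) = tr(b)*tr(b a b^2) - tr(b a b)  (reduce the b square) = y^3*z - x*y^2 - 2*y*z + x
use: tr(a b^2 a b^2 a) = tr(a)*tr(b^2 a b^2 a) - tr(b^2 a b^2)  (reduce the a square) = x*y^2*z^2 - 2*x^2*y*z - y^3*z + x^3 + x*y^2 + 2*y*z - 3*x
tr(a b a b a b) = tr(a b a b)*tr(a b) - tr(b a)  (split on a) = z^3 - 3*z
use: tr(a b a b a) = tr(a)*tr(b a b a) - tr(b a b)  (reduce the a square) = x*z^2 - y*z - x
use: tr(a b a b^2 a b) = tr(b)*tr(a b a b a b) - tr(a b a b a)  (reduce the b square) = y*z^3 - x*z^2 - 2*y*z + x
tr(a b a b^2 a) = tr(a)*tr(b a b^2 a) - tr(b a b^2)  (reduce the a square) = x*y*z^2 - x^2*z - y^2*z + z
apply: tr(a b^2 a b^2 a b) = tr(b)*tr(a b a b^2 a b) - tr(a b a b^2 a)  (reduce the b square) = y^2*z^3 - 2*x*y*z^2 + x^2*z - y^2*z + x*y - z
use: tr(b^2 a b^-1 a b^2 a) = tr(a b^2 a b^2 a)*tr(b) - tr(a b^2 a b^2 a b)  (eliminate b^-1) = x*y^3*z^2 - 2*x^2*y^2*z - y^4*z - y^2*z^3 + x^3*y + x*y^3 + 2*x*y*z^2 - x^2*z + 3*y^2*z - 4*x*y + z
tr(a^-1 b^2 a b^-1 a b^2) = tr(b^2 a b^-1 a b^2)*tr(a) - tr(b^2 a b^-1 a b^2 a)  (eliminate a^-1) = x^2*y^4*z - x^3*y^3 - x*y^5 - 2*x*y^3*z^2 + x^2*y^2*z + y^4*z + y^2*z^3 + 4*x*y^3 - 3*y^2*z - x*y - z
tr(b^2 a b^-1 a b^2 a^-2) = tr(a^-1 b^2 a b^-1 a b^2)*tr(a) - tr(a^-1 b^2 a b^-1 a b^2 a)  (eliminate a^-1) = x^3*y^4*z - x^4*y^3 - x^2*y^5 - 2*x^2*y^3*z^2 + x^3*y^2*z + x*y^2*z^3 + 5*x^2*y^3 + y^5 + y^3*z^2 - 2*x*y^2*z - 2*x^2*y - 5*y^3 - 2*y*z^2 + 5*y
use: tr(b^-1 a b^2 a^-3 b^2 a) = tr(b^2 a b^-1 a b^2 a^-2)*tr(a) - tr(b^2 a b^-1 a b^2 a^-1)  (eliminate a^-1) = x^4*y^4*z - x^5*y^3 - x^3*y^5 - 2*x^3*y^3*z^2 + x^4*y^2*z - x^2*y^4*z + x^2*y^2*z^3 + 6*x^3*y^3 + 2*x*y^5 + 3*x*y^3*z^2 - 3*x^2*y^2*z - y^4*z - y^2*z^3 - 2*x^3*y - 9*x*y^3 - 2*x*y*z^2 + 3*y^2*z + 6*x*y + z
tr(b^2 a^-3 b^2 a^-1 b^-1 a) = tr(b^-1 a b^2 a^-3 b^2)*tr(a) - tr(b^-1 a b^2 a^-3 b^2 a)  (eliminate a^-1) = -x^4*y^4*z + x^5*y^3 + x^3*y^5 + 2*x^3*y^3*z^2 + x^2*y^4*z - x^2*y^2*z^3 - x^5*y - 6*x^3*y^3 - x^3*y*z^2 - 2*x*y^5 - 3*x*y^3*z^2 + x^2*y^2*z + y^4*z + y^2*z^3 + 5*x^3*y + 9*x*y^3 + 3*x*y*z^2 + x^2*z - 3*y^2*z - 7*x*y - z
tr(a^-1 b^2 a^-3 b^2 a^-1 b^-1) = tr(b^2 a^-3 b^2 a^-1 b^-1)*tr(a) - tr(b^2 a^-3 b^2 a^-1 b^-1 a)  (eliminate a^-1) = x^4*y^4*z - x^3*y^5 - 2*x^3*y^3*z^2 - 2*x^4*y^2*z - x^2*y^4*z + x^2*y^2*z^3 + 4*x^3*y^3 + 2*x^3*y*z^2 + 2*x*y^5 + 3*x*y^3*z^2 + x^4*z + 2*x^2*y^2*z - y^4*z - y^2*z^3 - 3*x^3*y - 9*x*y^3 - 4*x*y*z^2 - 3*x^2*z + 3*y^2*z + 8*x*y + z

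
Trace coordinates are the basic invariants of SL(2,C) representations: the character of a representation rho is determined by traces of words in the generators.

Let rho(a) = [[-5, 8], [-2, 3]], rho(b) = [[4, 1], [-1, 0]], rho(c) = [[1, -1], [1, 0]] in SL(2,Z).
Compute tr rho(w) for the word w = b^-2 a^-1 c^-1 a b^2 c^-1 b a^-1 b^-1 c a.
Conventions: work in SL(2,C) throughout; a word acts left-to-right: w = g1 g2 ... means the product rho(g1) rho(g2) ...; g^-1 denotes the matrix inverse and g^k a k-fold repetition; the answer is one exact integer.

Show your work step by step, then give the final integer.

-8020919

rho(b^-1) = [[0, -1], [1, 4]]
... * rho(b^-1) = [[0, -1], [1, 4]]  ->  [[-1, -4], [4, 15]]
... * rho(a^-1) = [[3, -8], [2, -5]]  ->  [[-11, 28], [42, -107]]
... * rho(c^-1) = [[0, 1], [-1, 1]]  ->  [[-28, 17], [107, -65]]
... * rho(a) = [[-5, 8], [-2, 3]]  ->  [[106, -173], [-405, 661]]
... * rho(b) = [[4, 1], [-1, 0]]  ->  [[597, 106], [-2281, -405]]
... * rho(b) = [[4, 1], [-1, 0]]  ->  [[2282, 597], [-8719, -2281]]
... * rho(c^-1) = [[0, 1], [-1, 1]]  ->  [[-597, 2879], [2281, -11000]]
... * rho(b) = [[4, 1], [-1, 0]]  ->  [[-5267, -597], [20124, 2281]]
... * rho(a^-1) = [[3, -8], [2, -5]]  ->  [[-16995, 45121], [64934, -172397]]
... * rho(b^-1) = [[0, -1], [1, 4]]  ->  [[45121, 197479], [-172397, -754522]]
... * rho(c) = [[1, -1], [1, 0]]  ->  [[242600, -45121], [-926919, 172397]]
... * rho(a) = [[-5, 8], [-2, 3]]  ->  [[-1122758, 1805437], [4289801, -6898161]]
tr = -1122758 + -6898161 = -8020919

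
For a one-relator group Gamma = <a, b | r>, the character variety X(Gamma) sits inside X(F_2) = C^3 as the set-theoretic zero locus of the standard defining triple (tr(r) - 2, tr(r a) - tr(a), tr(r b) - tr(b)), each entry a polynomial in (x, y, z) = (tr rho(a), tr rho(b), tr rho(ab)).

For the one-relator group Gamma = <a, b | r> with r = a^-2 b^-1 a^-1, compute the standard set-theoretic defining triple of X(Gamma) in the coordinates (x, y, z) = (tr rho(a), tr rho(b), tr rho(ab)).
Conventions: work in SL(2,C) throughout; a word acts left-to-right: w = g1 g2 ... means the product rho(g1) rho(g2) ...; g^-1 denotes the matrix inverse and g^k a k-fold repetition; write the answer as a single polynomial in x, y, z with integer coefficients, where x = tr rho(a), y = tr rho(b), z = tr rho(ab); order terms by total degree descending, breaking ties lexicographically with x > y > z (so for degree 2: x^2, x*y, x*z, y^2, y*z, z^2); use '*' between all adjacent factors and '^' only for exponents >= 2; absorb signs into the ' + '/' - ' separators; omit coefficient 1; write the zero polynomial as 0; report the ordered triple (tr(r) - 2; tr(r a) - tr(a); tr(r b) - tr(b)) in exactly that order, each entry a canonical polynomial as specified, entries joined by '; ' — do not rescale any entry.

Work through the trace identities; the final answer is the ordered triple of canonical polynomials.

x^2*z - x*y - z - 2; x*z - x - y; x^2*y*z - x*y^2 - x*z^2 + x - y

tr(b^-1) = tr(b) = y
next, tr(b^-1 a) = tr(a) * tr(b) - tr(a b) = x*y - z
and tr(b^-1 a^-1) = tr(b^-1) * tr(a) - tr(b^-1 a) = z
and tr(b^-1 a^-2) = tr(b^-1 a^-1) * tr(a) - tr(b^-1) = x*z - y
tr(a^-2 b^-1 a^-1) = tr(b^-1 a^-2) * tr(a) - tr(b^-1 a^-1) = x^2*z - x*y - z
tr(a^-1 b a^-1) = tr(a^-1 b) * tr(a) - tr(a^-1 b a)  (eliminate a^-1) = x^2*y - x*z - y
tr(b^2) = tr(b) * tr(b) - tr(1)  (reduce the b square) = y^2 - 2
tr(b^2 a) = tr(b) * tr(a b) - tr(a)  (reduce the b square) = y*z - x
tr(b a^-1 b) = tr(b^2) * tr(a) - tr(b^2 a)  (eliminate a^-1) = x*y^2 - y*z - x
and tr(b a b a) = tr(b a) * tr(b a) - tr(1)  (split on b) = z^2 - 2
and tr(b a^-1 b a) = tr(b a b) * tr(a) - tr(b a b a)  (eliminate a^-1) = x*y*z - x^2 - z^2 + 2
tr(a^-1 b a^-1 b) = tr(b a^-1 b) * tr(a) - tr(b a^-1 b a)  (eliminate a^-1) = x^2*y^2 - 2*x*y*z + z^2 - 2
and tr(a^-1 b^-1 a^-1 b) = tr(a^-1 b a^-1) * tr(b) - tr(a^-1 b a^-1 b)  (eliminate b^-1) = x*y*z - y^2 - z^2 + 2
tr(a^-2 b^-1 a^-1 b) = tr(a^-1 b^-1 a^-1 b) * tr(a) - tr(a^-1 b^-1 a^-1 b a)  (eliminate a^-1) = x^2*y*z - x*y^2 - x*z^2 + x
assemble the triple (tr(r) - 2; tr(r a) - x; tr(r b) - y)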